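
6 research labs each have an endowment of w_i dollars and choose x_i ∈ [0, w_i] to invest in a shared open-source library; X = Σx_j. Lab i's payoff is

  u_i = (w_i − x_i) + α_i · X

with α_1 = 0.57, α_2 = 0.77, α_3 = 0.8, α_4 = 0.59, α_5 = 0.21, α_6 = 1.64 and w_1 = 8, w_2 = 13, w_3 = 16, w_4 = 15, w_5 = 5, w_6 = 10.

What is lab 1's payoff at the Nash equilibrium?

∂u_i/∂x_i = α_i − 1, so lab i contributes w_i if α_i > 1, else 0.
α_i > 1 for i ∈ {6}; NE contributions (0, 0, 0, 0, 0, 10), X = 10.
u_1 = (8 − 0) + 0.57·10 = 13.7.

13.7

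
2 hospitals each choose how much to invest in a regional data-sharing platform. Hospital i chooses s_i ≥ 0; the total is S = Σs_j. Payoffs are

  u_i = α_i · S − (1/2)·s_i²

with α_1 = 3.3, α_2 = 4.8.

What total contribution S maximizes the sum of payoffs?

16.2

Planner FOC: ∂(Σu_j)/∂s_i = (Σα_j) − s_i = 0, so s_i^SO = Σα_j = 8.1 for every i; S^SO = 16.2.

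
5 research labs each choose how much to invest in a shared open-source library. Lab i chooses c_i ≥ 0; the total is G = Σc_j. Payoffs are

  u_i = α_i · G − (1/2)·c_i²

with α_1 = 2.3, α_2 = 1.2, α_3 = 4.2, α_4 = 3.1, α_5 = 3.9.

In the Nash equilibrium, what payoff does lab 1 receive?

Lab i's FOC: ∂u_i/∂c_i = α_i − c_i = 0, so c_i* = α_i.
NE contributions = (2.3, 1.2, 4.2, 3.1, 3.9); G = 14.7.
u_1 = α_1·G − ½·(c_1)² = 2.3·14.7 − ½·2.3² = 31.165.

31.165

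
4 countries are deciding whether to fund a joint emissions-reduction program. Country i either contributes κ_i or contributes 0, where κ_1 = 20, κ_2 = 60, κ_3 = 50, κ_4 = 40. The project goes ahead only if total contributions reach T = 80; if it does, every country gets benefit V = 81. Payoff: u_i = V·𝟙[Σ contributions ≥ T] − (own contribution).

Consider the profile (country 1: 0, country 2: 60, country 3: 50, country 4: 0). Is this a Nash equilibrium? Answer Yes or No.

Yes

Total = 110 ≥ 80: provided.
Country 1 (pledges 0, payoff 81): pledging 20 → total 130, payoff 61. No gain.
Country 2 (pledges 60, payoff 21): dropping to 0 → total 50, payoff 0. No gain.
Country 3 (pledges 50, payoff 31): dropping to 0 → total 60, payoff 0. No gain.
Country 4 (pledges 0, payoff 81): pledging 40 → total 150, payoff 41. No gain.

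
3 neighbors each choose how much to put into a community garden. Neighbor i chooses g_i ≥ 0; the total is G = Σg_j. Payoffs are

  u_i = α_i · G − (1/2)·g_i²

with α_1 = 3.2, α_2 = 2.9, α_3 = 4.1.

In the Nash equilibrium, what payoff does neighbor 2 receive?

Neighbor i's FOC: ∂u_i/∂g_i = α_i − g_i = 0, so g_i* = α_i.
NE contributions = (3.2, 2.9, 4.1); G = 10.2.
u_2 = α_2·G − ½·(g_2)² = 2.9·10.2 − ½·2.9² = 25.375.

25.375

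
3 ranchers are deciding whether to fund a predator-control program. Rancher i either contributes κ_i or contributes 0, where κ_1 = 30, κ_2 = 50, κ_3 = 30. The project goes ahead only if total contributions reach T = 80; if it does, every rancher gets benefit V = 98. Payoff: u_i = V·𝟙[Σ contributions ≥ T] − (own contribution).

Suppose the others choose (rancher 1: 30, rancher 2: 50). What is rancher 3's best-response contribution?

0

Others' total = 80 ≥ 80; contributing adds cost 30 for no extra benefit.
Best response: 0.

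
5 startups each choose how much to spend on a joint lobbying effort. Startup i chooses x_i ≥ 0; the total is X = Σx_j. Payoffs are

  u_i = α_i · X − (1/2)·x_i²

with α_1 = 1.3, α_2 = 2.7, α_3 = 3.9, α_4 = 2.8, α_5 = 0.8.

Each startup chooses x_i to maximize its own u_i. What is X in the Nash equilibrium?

11.5

Startup i's FOC: ∂u_i/∂x_i = α_i − x_i = 0, so x_i* = α_i.
NE contributions = (1.3, 2.7, 3.9, 2.8, 0.8); X = 11.5.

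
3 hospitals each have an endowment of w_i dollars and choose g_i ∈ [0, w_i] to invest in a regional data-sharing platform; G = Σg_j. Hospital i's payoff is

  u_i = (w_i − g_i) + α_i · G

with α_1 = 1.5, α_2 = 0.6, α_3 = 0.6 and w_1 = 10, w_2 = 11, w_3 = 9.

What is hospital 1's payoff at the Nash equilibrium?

∂u_i/∂g_i = α_i − 1, so hospital i contributes w_i if α_i > 1, else 0.
α_i > 1 for i ∈ {1}; NE contributions (10, 0, 0), G = 10.
u_1 = (10 − 10) + 1.5·10 = 15.

15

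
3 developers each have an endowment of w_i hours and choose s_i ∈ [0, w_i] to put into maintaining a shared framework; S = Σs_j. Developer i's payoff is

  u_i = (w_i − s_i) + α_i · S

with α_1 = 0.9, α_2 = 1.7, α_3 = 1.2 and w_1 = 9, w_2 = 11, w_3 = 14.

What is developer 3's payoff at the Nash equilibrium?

∂u_i/∂s_i = α_i − 1, so developer i contributes w_i if α_i > 1, else 0.
α_i > 1 for i ∈ {2, 3}; NE contributions (0, 11, 14), S = 25.
u_3 = (14 − 14) + 1.2·25 = 30.

30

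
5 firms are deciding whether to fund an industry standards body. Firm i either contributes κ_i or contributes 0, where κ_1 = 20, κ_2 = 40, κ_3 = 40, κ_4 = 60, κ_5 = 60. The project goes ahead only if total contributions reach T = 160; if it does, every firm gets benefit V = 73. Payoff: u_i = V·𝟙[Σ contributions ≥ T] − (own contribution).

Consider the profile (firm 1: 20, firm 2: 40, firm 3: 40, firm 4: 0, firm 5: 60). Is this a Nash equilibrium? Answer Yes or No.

Yes

Total = 160 ≥ 160: provided.
Firm 1 (pledges 20, payoff 53): dropping to 0 → total 140, payoff 0. No gain.
Firm 2 (pledges 40, payoff 33): dropping to 0 → total 120, payoff 0. No gain.
Firm 3 (pledges 40, payoff 33): dropping to 0 → total 120, payoff 0. No gain.
Firm 4 (pledges 0, payoff 73): pledging 60 → total 220, payoff 13. No gain.
Firm 5 (pledges 60, payoff 13): dropping to 0 → total 100, payoff 0. No gain.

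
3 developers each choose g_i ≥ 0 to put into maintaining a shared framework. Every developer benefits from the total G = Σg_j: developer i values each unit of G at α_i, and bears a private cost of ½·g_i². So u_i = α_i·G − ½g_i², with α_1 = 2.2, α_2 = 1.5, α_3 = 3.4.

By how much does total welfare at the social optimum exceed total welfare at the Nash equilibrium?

34.53

Developer i's FOC: ∂u_i/∂g_i = α_i − g_i = 0, so g_i* = α_i.
NE contributions = (2.2, 1.5, 3.4); G = 7.1.
W^NE = (Σα)·G − ½Σα_i² = 7.1² − ½·18.65 = 41.085.
Planner sets g_i = Σα_j = 7.1 for every i, so G^SO = 3·7.1 = 21.3.
W^SO = (Σα)·G^SO − ½·3·(Σα)² = (3/2)·7.1² = 75.615.
Deadweight loss = W^SO − W^NE = 34.53.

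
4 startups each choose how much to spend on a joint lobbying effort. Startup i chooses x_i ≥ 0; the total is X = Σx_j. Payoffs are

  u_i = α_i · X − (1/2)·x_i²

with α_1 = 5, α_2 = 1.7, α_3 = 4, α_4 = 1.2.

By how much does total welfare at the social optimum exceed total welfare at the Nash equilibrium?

Startup i's FOC: ∂u_i/∂x_i = α_i − x_i = 0, so x_i* = α_i.
NE contributions = (5, 1.7, 4, 1.2); X = 11.9.
W^NE = (Σα)·X − ½Σα_i² = 11.9² − ½·45.33 = 118.945.
Planner sets x_i = Σα_j = 11.9 for every i, so X^SO = 4·11.9 = 47.6.
W^SO = (Σα)·X^SO − ½·4·(Σα)² = (4/2)·11.9² = 283.22.
Deadweight loss = W^SO − W^NE = 164.275.

164.275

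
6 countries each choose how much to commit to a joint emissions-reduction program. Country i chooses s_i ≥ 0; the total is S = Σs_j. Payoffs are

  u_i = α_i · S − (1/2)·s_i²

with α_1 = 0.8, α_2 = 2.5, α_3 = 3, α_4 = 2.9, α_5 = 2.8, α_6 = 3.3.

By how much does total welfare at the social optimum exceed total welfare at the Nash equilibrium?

Country i's FOC: ∂u_i/∂s_i = α_i − s_i = 0, so s_i* = α_i.
NE contributions = (0.8, 2.5, 3, 2.9, 2.8, 3.3); S = 15.3.
W^NE = (Σα)·S − ½Σα_i² = 15.3² − ½·43.03 = 212.575.
Planner sets s_i = Σα_j = 15.3 for every i, so S^SO = 6·15.3 = 91.8.
W^SO = (Σα)·S^SO − ½·6·(Σα)² = (6/2)·15.3² = 702.27.
Deadweight loss = W^SO − W^NE = 489.695.

489.695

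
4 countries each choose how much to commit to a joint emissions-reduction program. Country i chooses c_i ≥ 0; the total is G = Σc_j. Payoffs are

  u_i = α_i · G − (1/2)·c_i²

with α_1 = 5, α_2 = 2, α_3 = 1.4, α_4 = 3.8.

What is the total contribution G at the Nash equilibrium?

12.2

Country i's FOC: ∂u_i/∂c_i = α_i − c_i = 0, so c_i* = α_i.
NE contributions = (5, 2, 1.4, 3.8); G = 12.2.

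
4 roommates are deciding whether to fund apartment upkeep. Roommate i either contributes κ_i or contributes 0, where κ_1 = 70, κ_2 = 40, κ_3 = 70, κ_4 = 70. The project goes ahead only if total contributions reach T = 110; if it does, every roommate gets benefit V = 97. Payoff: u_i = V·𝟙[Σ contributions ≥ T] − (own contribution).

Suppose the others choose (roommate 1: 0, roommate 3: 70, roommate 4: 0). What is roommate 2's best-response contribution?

Others' total = 70. Contributing 40 brings total to 110 ≥ 110: gain V − κ_2 = 57.
Best response: 40.

40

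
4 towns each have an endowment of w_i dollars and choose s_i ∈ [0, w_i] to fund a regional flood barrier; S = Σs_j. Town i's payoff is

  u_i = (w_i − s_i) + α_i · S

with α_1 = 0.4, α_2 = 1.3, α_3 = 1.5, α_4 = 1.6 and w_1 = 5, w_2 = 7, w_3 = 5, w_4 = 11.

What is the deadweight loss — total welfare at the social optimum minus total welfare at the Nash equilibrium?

∂u_i/∂s_i = α_i − 1, so town i contributes w_i if α_i > 1, else 0.
α_i > 1 for i ∈ {2, 3, 4}; NE contributions (0, 7, 5, 11), S = 23.
W^NE = Σw_i − S^NE + (Σα_i)·S^NE = 28 + 3.8·23 = 115.4.
Planner: ∂(Σu_j)/∂s_i = Σα_j − 1 = 3.8 > 0, so everyone contributes w_i; S^SO = 28, W^SO = 28 + 3.8·28 = 134.4.
Deadweight loss = 19.

19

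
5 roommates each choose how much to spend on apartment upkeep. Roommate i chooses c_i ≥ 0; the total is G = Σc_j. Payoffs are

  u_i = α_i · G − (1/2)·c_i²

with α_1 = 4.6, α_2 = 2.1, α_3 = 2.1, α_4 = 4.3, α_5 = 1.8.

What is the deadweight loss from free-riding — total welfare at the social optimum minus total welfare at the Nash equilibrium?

Roommate i's FOC: ∂u_i/∂c_i = α_i − c_i = 0, so c_i* = α_i.
NE contributions = (4.6, 2.1, 2.1, 4.3, 1.8); G = 14.9.
W^NE = (Σα)·G − ½Σα_i² = 14.9² − ½·51.71 = 196.155.
Planner sets c_i = Σα_j = 14.9 for every i, so G^SO = 5·14.9 = 74.5.
W^SO = (Σα)·G^SO − ½·5·(Σα)² = (5/2)·14.9² = 555.025.
Deadweight loss = W^SO − W^NE = 358.87.

358.87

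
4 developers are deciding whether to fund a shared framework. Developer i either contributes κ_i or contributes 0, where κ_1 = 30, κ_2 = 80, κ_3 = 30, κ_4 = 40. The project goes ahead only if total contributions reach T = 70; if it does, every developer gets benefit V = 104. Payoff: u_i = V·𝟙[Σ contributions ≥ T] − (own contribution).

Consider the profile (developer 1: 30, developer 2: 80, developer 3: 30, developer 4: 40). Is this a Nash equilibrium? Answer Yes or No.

No

Total = 180 ≥ 70: provided.
Developer 1 (pledges 30, payoff 74): dropping to 0 → total 150, payoff 104. Profitable deviation.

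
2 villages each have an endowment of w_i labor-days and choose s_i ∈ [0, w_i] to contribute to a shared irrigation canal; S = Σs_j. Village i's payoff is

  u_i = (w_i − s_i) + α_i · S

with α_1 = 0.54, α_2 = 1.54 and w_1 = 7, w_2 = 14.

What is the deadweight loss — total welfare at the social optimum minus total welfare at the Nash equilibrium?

∂u_i/∂s_i = α_i − 1, so village i contributes w_i if α_i > 1, else 0.
α_i > 1 for i ∈ {2}; NE contributions (0, 14), S = 14.
W^NE = Σw_i − S^NE + (Σα_i)·S^NE = 21 + 1.08·14 = 36.12.
Planner: ∂(Σu_j)/∂s_i = Σα_j − 1 = 1.08 > 0, so everyone contributes w_i; S^SO = 21, W^SO = 21 + 1.08·21 = 43.68.
Deadweight loss = 7.56.

7.56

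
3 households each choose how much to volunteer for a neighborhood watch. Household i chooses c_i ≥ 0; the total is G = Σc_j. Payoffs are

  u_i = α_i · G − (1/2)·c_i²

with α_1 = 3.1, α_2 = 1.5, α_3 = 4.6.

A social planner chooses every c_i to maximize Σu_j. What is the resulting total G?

Planner FOC: ∂(Σu_j)/∂c_i = (Σα_j) − c_i = 0, so c_i^SO = Σα_j = 9.2 for every i; G^SO = 27.6.

27.6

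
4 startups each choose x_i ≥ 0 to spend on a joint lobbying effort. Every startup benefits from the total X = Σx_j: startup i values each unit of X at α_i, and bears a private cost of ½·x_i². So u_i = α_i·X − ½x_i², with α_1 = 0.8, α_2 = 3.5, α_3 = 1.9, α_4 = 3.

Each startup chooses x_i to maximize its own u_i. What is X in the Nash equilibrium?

9.2

Startup i's FOC: ∂u_i/∂x_i = α_i − x_i = 0, so x_i* = α_i.
NE contributions = (0.8, 3.5, 1.9, 3); X = 9.2.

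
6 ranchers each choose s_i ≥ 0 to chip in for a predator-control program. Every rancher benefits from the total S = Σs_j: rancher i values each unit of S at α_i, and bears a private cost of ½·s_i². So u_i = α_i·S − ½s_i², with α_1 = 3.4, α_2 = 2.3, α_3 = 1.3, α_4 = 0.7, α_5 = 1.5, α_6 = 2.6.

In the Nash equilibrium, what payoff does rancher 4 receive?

Rancher i's FOC: ∂u_i/∂s_i = α_i − s_i = 0, so s_i* = α_i.
NE contributions = (3.4, 2.3, 1.3, 0.7, 1.5, 2.6); S = 11.8.
u_4 = α_4·S − ½·(s_4)² = 0.7·11.8 − ½·0.7² = 8.015.

8.015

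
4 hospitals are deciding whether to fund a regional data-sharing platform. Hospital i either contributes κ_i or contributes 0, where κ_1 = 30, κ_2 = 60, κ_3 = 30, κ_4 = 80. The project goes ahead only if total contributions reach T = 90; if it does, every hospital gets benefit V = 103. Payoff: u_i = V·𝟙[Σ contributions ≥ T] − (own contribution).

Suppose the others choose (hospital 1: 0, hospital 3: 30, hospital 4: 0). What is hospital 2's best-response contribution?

60

Others' total = 30. Contributing 60 brings total to 90 ≥ 90: gain V − κ_2 = 43.
Best response: 60.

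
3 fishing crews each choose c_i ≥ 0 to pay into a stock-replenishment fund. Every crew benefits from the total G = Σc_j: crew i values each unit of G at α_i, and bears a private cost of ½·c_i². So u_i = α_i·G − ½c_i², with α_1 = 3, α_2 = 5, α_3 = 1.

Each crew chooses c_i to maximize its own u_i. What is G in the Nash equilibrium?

Crew i's FOC: ∂u_i/∂c_i = α_i − c_i = 0, so c_i* = α_i.
NE contributions = (3, 5, 1); G = 9.

9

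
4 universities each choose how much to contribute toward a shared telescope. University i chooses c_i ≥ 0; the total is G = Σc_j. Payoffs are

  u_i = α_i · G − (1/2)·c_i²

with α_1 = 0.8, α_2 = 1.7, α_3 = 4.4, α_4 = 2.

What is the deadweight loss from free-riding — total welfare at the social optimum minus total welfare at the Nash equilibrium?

92.655

University i's FOC: ∂u_i/∂c_i = α_i − c_i = 0, so c_i* = α_i.
NE contributions = (0.8, 1.7, 4.4, 2); G = 8.9.
W^NE = (Σα)·G − ½Σα_i² = 8.9² − ½·26.89 = 65.765.
Planner sets c_i = Σα_j = 8.9 for every i, so G^SO = 4·8.9 = 35.6.
W^SO = (Σα)·G^SO − ½·4·(Σα)² = (4/2)·8.9² = 158.42.
Deadweight loss = W^SO − W^NE = 92.655.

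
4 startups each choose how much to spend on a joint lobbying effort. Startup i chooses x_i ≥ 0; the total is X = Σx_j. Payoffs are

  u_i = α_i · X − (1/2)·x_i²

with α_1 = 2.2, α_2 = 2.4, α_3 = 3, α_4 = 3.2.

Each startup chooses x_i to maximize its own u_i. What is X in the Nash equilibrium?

10.8

Startup i's FOC: ∂u_i/∂x_i = α_i − x_i = 0, so x_i* = α_i.
NE contributions = (2.2, 2.4, 3, 3.2); X = 10.8.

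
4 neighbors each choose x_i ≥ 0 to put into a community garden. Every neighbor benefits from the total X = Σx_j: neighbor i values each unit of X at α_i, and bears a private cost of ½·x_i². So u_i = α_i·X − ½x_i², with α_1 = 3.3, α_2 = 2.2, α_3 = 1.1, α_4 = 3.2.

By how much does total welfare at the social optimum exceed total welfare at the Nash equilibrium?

Neighbor i's FOC: ∂u_i/∂x_i = α_i − x_i = 0, so x_i* = α_i.
NE contributions = (3.3, 2.2, 1.1, 3.2); X = 9.8.
W^NE = (Σα)·X − ½Σα_i² = 9.8² − ½·27.18 = 82.45.
Planner sets x_i = Σα_j = 9.8 for every i, so X^SO = 4·9.8 = 39.2.
W^SO = (Σα)·X^SO − ½·4·(Σα)² = (4/2)·9.8² = 192.08.
Deadweight loss = W^SO − W^NE = 109.63.

109.63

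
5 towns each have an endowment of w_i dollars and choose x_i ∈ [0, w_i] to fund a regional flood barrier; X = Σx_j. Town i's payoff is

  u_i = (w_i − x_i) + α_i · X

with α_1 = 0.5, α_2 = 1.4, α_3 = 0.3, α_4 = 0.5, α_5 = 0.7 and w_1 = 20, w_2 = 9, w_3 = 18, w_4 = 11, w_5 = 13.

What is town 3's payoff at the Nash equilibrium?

20.7

∂u_i/∂x_i = α_i − 1, so town i contributes w_i if α_i > 1, else 0.
α_i > 1 for i ∈ {2}; NE contributions (0, 9, 0, 0, 0), X = 9.
u_3 = (18 − 0) + 0.3·9 = 20.7.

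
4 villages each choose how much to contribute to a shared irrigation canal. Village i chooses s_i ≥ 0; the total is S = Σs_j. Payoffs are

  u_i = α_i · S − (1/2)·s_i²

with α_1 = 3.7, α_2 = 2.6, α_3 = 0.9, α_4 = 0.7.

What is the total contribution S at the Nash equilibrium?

7.9

Village i's FOC: ∂u_i/∂s_i = α_i − s_i = 0, so s_i* = α_i.
NE contributions = (3.7, 2.6, 0.9, 0.7); S = 7.9.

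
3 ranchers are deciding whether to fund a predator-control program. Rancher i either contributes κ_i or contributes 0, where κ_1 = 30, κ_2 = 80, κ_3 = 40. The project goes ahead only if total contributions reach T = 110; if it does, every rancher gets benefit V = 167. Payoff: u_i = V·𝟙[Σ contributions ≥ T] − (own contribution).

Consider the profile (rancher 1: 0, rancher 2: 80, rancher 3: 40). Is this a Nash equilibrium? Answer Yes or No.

Yes

Total = 120 ≥ 110: provided.
Rancher 1 (pledges 0, payoff 167): pledging 30 → total 150, payoff 137. No gain.
Rancher 2 (pledges 80, payoff 87): dropping to 0 → total 40, payoff 0. No gain.
Rancher 3 (pledges 40, payoff 127): dropping to 0 → total 80, payoff 0. No gain.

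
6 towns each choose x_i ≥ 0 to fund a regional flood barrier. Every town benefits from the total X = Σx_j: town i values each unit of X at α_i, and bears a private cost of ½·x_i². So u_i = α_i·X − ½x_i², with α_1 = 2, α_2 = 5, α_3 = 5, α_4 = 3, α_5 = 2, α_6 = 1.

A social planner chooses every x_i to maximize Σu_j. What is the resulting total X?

108

Planner FOC: ∂(Σu_j)/∂x_i = (Σα_j) − x_i = 0, so x_i^SO = Σα_j = 18 for every i; X^SO = 108.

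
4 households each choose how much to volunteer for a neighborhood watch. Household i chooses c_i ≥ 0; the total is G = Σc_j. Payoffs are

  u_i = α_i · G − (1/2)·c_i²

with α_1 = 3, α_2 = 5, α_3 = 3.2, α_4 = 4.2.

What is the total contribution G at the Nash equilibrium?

Household i's FOC: ∂u_i/∂c_i = α_i − c_i = 0, so c_i* = α_i.
NE contributions = (3, 5, 3.2, 4.2); G = 15.4.

15.4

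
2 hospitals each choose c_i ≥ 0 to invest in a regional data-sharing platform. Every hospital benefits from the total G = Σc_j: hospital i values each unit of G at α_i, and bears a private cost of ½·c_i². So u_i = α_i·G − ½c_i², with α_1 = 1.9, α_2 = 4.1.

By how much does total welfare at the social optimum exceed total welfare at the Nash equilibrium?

10.21

Hospital i's FOC: ∂u_i/∂c_i = α_i − c_i = 0, so c_i* = α_i.
NE contributions = (1.9, 4.1); G = 6.
W^NE = (Σα)·G − ½Σα_i² = 6² − ½·20.42 = 25.79.
Planner sets c_i = Σα_j = 6 for every i, so G^SO = 2·6 = 12.
W^SO = (Σα)·G^SO − ½·2·(Σα)² = (2/2)·6² = 36.
Deadweight loss = W^SO − W^NE = 10.21.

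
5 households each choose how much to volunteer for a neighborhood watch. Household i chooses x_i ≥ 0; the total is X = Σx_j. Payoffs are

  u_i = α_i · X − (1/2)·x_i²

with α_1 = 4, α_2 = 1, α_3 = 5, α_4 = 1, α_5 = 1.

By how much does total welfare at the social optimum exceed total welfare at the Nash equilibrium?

Household i's FOC: ∂u_i/∂x_i = α_i − x_i = 0, so x_i* = α_i.
NE contributions = (4, 1, 5, 1, 1); X = 12.
W^NE = (Σα)·X − ½Σα_i² = 12² − ½·44 = 122.
Planner sets x_i = Σα_j = 12 for every i, so X^SO = 5·12 = 60.
W^SO = (Σα)·X^SO − ½·5·(Σα)² = (5/2)·12² = 360.
Deadweight loss = W^SO − W^NE = 238.

238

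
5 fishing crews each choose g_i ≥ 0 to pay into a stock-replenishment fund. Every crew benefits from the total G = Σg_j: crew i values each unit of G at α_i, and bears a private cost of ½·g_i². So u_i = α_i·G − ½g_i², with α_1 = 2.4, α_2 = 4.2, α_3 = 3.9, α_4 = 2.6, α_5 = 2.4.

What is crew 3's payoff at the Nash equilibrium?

Crew i's FOC: ∂u_i/∂g_i = α_i − g_i = 0, so g_i* = α_i.
NE contributions = (2.4, 4.2, 3.9, 2.6, 2.4); G = 15.5.
u_3 = α_3·G − ½·(g_3)² = 3.9·15.5 − ½·3.9² = 52.845.

52.845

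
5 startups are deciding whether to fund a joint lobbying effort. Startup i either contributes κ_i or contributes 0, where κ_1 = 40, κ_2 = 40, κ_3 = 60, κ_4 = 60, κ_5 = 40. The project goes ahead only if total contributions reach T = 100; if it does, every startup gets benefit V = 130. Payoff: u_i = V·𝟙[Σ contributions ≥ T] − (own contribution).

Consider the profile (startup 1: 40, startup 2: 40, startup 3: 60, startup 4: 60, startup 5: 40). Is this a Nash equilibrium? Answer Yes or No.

No

Total = 240 ≥ 100: provided.
Startup 1 (pledges 40, payoff 90): dropping to 0 → total 200, payoff 130. Profitable deviation.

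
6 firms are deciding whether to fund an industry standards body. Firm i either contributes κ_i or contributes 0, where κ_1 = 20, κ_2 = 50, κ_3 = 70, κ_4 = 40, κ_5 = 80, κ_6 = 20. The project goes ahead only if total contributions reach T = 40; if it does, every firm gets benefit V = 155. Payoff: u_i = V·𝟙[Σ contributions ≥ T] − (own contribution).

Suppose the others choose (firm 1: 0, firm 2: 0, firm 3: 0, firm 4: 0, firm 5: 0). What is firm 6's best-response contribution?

0

Others' total = 0. Even contributing 20 gives 20 < 40: no benefit either way.
Best response: 0.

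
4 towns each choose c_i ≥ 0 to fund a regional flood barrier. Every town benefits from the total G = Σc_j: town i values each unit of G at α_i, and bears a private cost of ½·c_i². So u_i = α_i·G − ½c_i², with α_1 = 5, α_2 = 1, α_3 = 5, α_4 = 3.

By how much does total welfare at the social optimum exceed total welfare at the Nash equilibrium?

Town i's FOC: ∂u_i/∂c_i = α_i − c_i = 0, so c_i* = α_i.
NE contributions = (5, 1, 5, 3); G = 14.
W^NE = (Σα)·G − ½Σα_i² = 14² − ½·60 = 166.
Planner sets c_i = Σα_j = 14 for every i, so G^SO = 4·14 = 56.
W^SO = (Σα)·G^SO − ½·4·(Σα)² = (4/2)·14² = 392.
Deadweight loss = W^SO − W^NE = 226.

226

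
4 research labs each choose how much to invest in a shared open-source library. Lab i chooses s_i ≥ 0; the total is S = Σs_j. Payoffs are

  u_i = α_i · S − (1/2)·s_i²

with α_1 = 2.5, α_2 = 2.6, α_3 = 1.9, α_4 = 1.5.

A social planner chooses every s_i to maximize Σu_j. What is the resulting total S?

34

Planner FOC: ∂(Σu_j)/∂s_i = (Σα_j) − s_i = 0, so s_i^SO = Σα_j = 8.5 for every i; S^SO = 34.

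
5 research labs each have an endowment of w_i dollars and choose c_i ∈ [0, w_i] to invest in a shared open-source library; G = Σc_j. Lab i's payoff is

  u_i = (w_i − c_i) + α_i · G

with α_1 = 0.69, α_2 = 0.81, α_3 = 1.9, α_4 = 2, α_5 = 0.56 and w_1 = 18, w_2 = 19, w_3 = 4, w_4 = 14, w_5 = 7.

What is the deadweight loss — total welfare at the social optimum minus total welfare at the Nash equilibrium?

218.24

∂u_i/∂c_i = α_i − 1, so lab i contributes w_i if α_i > 1, else 0.
α_i > 1 for i ∈ {3, 4}; NE contributions (0, 0, 4, 14, 0), G = 18.
W^NE = Σw_i − G^NE + (Σα_i)·G^NE = 62 + 4.96·18 = 151.28.
Planner: ∂(Σu_j)/∂c_i = Σα_j − 1 = 4.96 > 0, so everyone contributes w_i; G^SO = 62, W^SO = 62 + 4.96·62 = 369.52.
Deadweight loss = 218.24.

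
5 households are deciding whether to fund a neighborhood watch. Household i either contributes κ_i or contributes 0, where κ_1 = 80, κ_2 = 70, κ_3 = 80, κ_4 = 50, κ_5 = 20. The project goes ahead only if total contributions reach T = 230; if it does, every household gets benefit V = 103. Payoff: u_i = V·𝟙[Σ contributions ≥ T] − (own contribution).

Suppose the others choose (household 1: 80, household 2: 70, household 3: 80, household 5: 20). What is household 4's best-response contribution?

Others' total = 250 ≥ 230; contributing adds cost 50 for no extra benefit.
Best response: 0.

0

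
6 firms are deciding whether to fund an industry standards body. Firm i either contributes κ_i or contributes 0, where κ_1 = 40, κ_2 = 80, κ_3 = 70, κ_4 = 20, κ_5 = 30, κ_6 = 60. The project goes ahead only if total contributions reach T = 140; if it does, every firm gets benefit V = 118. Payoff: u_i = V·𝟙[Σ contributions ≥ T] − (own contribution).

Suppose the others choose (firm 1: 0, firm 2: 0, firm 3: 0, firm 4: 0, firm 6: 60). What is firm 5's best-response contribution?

0

Others' total = 60. Even contributing 30 gives 90 < 140: no benefit either way.
Best response: 0.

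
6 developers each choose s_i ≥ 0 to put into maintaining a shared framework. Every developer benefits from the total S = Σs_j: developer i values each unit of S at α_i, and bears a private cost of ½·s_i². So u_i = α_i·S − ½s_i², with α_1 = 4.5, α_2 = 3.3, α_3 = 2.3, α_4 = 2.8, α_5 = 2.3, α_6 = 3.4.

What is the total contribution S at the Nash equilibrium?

18.6

Developer i's FOC: ∂u_i/∂s_i = α_i − s_i = 0, so s_i* = α_i.
NE contributions = (4.5, 3.3, 2.3, 2.8, 2.3, 3.4); S = 18.6.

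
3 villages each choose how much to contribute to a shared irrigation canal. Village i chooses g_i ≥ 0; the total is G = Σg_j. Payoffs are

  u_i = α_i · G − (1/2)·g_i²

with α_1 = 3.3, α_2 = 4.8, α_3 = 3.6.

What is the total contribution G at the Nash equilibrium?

Village i's FOC: ∂u_i/∂g_i = α_i − g_i = 0, so g_i* = α_i.
NE contributions = (3.3, 4.8, 3.6); G = 11.7.

11.7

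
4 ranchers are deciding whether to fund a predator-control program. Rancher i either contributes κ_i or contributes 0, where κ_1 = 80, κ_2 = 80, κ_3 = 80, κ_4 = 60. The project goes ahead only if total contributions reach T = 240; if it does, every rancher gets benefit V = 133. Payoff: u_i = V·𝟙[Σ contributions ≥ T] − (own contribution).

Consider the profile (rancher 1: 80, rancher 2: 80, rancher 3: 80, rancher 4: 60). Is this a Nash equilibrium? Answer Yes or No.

Total = 300 ≥ 240: provided.
Rancher 1 (pledges 80, payoff 53): dropping to 0 → total 220, payoff 0. No gain.
Rancher 2 (pledges 80, payoff 53): dropping to 0 → total 220, payoff 0. No gain.
Rancher 3 (pledges 80, payoff 53): dropping to 0 → total 220, payoff 0. No gain.
Rancher 4 (pledges 60, payoff 73): dropping to 0 → total 240, payoff 133. Profitable deviation.

No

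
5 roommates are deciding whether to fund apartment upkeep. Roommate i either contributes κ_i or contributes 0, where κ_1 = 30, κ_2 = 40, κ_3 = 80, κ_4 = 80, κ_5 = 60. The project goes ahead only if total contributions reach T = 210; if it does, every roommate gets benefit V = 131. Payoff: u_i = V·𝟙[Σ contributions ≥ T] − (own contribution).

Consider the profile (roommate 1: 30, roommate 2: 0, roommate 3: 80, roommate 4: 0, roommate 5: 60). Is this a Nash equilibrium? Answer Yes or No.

No

Total = 170 < 210: not provided.
Roommate 1 (pledges 30, payoff -30): dropping to 0 → total 140, payoff 0. Profitable deviation.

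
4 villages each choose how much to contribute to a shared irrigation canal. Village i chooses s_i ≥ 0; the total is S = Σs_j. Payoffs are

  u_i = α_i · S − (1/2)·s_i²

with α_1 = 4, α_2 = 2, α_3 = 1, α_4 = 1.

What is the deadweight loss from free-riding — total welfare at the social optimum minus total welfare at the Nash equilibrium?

75

Village i's FOC: ∂u_i/∂s_i = α_i − s_i = 0, so s_i* = α_i.
NE contributions = (4, 2, 1, 1); S = 8.
W^NE = (Σα)·S − ½Σα_i² = 8² − ½·22 = 53.
Planner sets s_i = Σα_j = 8 for every i, so S^SO = 4·8 = 32.
W^SO = (Σα)·S^SO − ½·4·(Σα)² = (4/2)·8² = 128.
Deadweight loss = W^SO − W^NE = 75.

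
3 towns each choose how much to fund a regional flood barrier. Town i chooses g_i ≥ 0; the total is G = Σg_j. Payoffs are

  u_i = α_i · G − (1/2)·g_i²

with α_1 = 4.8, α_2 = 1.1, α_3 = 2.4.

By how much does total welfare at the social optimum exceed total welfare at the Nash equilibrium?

Town i's FOC: ∂u_i/∂g_i = α_i − g_i = 0, so g_i* = α_i.
NE contributions = (4.8, 1.1, 2.4); G = 8.3.
W^NE = (Σα)·G − ½Σα_i² = 8.3² − ½·30.01 = 53.885.
Planner sets g_i = Σα_j = 8.3 for every i, so G^SO = 3·8.3 = 24.9.
W^SO = (Σα)·G^SO − ½·3·(Σα)² = (3/2)·8.3² = 103.335.
Deadweight loss = W^SO − W^NE = 49.45.

49.45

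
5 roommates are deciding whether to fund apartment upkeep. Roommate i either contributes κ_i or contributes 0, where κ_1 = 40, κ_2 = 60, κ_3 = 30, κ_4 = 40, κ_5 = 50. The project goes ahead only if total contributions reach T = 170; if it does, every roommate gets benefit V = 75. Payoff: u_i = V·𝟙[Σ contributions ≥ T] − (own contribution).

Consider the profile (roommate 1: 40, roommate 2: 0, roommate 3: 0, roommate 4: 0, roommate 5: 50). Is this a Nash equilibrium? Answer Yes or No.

No

Total = 90 < 170: not provided.
Roommate 1 (pledges 40, payoff -40): dropping to 0 → total 50, payoff 0. Profitable deviation.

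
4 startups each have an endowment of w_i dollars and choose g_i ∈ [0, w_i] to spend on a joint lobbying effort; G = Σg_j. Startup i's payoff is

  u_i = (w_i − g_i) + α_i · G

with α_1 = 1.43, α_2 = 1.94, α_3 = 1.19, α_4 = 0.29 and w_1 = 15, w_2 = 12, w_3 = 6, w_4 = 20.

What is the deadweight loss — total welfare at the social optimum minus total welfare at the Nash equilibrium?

77

∂u_i/∂g_i = α_i − 1, so startup i contributes w_i if α_i > 1, else 0.
α_i > 1 for i ∈ {1, 2, 3}; NE contributions (15, 12, 6, 0), G = 33.
W^NE = Σw_i − G^NE + (Σα_i)·G^NE = 53 + 3.85·33 = 180.05.
Planner: ∂(Σu_j)/∂g_i = Σα_j − 1 = 3.85 > 0, so everyone contributes w_i; G^SO = 53, W^SO = 53 + 3.85·53 = 257.05.
Deadweight loss = 77.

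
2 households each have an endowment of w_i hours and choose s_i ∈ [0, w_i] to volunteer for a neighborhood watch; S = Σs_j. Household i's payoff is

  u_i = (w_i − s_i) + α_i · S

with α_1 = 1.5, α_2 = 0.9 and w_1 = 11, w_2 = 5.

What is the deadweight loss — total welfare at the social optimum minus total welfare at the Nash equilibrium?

7

∂u_i/∂s_i = α_i − 1, so household i contributes w_i if α_i > 1, else 0.
α_i > 1 for i ∈ {1}; NE contributions (11, 0), S = 11.
W^NE = Σw_i − S^NE + (Σα_i)·S^NE = 16 + 1.4·11 = 31.4.
Planner: ∂(Σu_j)/∂s_i = Σα_j − 1 = 1.4 > 0, so everyone contributes w_i; S^SO = 16, W^SO = 16 + 1.4·16 = 38.4.
Deadweight loss = 7.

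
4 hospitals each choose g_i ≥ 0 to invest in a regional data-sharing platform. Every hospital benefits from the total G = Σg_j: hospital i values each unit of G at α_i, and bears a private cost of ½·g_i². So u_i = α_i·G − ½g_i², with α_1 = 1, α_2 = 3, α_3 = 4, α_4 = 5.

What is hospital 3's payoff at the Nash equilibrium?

44

Hospital i's FOC: ∂u_i/∂g_i = α_i − g_i = 0, so g_i* = α_i.
NE contributions = (1, 3, 4, 5); G = 13.
u_3 = α_3·G − ½·(g_3)² = 4·13 − ½·4² = 44.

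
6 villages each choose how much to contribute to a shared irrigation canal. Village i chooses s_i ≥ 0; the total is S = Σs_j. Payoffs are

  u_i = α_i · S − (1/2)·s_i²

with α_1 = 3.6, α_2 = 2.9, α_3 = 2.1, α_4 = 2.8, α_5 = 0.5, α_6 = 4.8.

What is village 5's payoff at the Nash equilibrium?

8.225

Village i's FOC: ∂u_i/∂s_i = α_i − s_i = 0, so s_i* = α_i.
NE contributions = (3.6, 2.9, 2.1, 2.8, 0.5, 4.8); S = 16.7.
u_5 = α_5·S − ½·(s_5)² = 0.5·16.7 − ½·0.5² = 8.225.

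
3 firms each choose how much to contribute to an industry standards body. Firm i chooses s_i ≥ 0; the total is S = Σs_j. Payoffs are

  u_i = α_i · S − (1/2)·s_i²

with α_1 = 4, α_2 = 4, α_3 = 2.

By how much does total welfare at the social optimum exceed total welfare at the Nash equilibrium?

68

Firm i's FOC: ∂u_i/∂s_i = α_i − s_i = 0, so s_i* = α_i.
NE contributions = (4, 4, 2); S = 10.
W^NE = (Σα)·S − ½Σα_i² = 10² − ½·36 = 82.
Planner sets s_i = Σα_j = 10 for every i, so S^SO = 3·10 = 30.
W^SO = (Σα)·S^SO − ½·3·(Σα)² = (3/2)·10² = 150.
Deadweight loss = W^SO − W^NE = 68.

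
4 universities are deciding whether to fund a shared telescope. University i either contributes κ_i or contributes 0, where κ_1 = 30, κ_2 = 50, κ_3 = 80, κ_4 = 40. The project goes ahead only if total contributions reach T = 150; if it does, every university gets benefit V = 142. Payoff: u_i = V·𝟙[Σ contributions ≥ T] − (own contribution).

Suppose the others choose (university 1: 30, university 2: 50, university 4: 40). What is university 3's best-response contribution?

80

Others' total = 120. Contributing 80 brings total to 200 ≥ 150: gain V − κ_3 = 62.
Best response: 80.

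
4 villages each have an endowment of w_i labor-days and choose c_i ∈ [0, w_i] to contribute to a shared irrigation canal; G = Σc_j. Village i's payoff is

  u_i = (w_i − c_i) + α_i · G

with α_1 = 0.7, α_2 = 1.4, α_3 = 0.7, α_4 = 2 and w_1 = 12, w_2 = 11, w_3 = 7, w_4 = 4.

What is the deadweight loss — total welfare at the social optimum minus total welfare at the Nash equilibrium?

∂u_i/∂c_i = α_i − 1, so village i contributes w_i if α_i > 1, else 0.
α_i > 1 for i ∈ {2, 4}; NE contributions (0, 11, 0, 4), G = 15.
W^NE = Σw_i − G^NE + (Σα_i)·G^NE = 34 + 3.8·15 = 91.
Planner: ∂(Σu_j)/∂c_i = Σα_j − 1 = 3.8 > 0, so everyone contributes w_i; G^SO = 34, W^SO = 34 + 3.8·34 = 163.2.
Deadweight loss = 72.2.

72.2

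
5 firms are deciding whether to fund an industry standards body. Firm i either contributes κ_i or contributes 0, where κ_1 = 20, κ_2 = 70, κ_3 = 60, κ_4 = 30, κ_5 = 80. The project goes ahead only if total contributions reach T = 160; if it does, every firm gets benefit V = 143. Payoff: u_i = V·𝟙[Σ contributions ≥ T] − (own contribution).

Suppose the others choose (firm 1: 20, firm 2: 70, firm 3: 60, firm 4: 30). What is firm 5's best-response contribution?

0

Others' total = 180 ≥ 160; contributing adds cost 80 for no extra benefit.
Best response: 0.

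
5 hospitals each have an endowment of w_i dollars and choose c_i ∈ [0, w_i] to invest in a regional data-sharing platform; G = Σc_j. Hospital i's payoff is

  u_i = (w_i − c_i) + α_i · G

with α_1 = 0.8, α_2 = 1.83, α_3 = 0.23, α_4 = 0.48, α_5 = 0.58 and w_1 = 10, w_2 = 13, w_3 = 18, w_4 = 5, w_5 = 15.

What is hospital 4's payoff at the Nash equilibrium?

∂u_i/∂c_i = α_i − 1, so hospital i contributes w_i if α_i > 1, else 0.
α_i > 1 for i ∈ {2}; NE contributions (0, 13, 0, 0, 0), G = 13.
u_4 = (5 − 0) + 0.48·13 = 11.24.

11.24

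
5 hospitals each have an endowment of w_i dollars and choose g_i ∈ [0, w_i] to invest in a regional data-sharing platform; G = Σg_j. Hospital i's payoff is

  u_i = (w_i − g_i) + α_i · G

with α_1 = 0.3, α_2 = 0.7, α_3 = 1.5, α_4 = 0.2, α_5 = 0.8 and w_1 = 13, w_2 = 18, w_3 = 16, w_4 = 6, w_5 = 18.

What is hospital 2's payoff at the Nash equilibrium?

∂u_i/∂g_i = α_i − 1, so hospital i contributes w_i if α_i > 1, else 0.
α_i > 1 for i ∈ {3}; NE contributions (0, 0, 16, 0, 0), G = 16.
u_2 = (18 − 0) + 0.7·16 = 29.2.

29.2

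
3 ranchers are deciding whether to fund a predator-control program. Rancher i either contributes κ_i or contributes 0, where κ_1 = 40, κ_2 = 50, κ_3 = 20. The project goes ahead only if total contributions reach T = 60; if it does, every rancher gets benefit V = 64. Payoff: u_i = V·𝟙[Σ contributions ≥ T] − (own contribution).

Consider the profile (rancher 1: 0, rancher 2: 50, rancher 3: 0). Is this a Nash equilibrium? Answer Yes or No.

No

Total = 50 < 60: not provided.
Rancher 1 (pledges 0, payoff 0): pledging 40 → total 90, payoff 24. Profitable deviation.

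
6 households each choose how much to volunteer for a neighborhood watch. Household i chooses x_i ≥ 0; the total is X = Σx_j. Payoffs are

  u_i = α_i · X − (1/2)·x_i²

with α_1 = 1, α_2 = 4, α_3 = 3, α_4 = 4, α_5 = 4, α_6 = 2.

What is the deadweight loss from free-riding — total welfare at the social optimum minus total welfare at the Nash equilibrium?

679

Household i's FOC: ∂u_i/∂x_i = α_i − x_i = 0, so x_i* = α_i.
NE contributions = (1, 4, 3, 4, 4, 2); X = 18.
W^NE = (Σα)·X − ½Σα_i² = 18² − ½·62 = 293.
Planner sets x_i = Σα_j = 18 for every i, so X^SO = 6·18 = 108.
W^SO = (Σα)·X^SO − ½·6·(Σα)² = (6/2)·18² = 972.
Deadweight loss = W^SO − W^NE = 679.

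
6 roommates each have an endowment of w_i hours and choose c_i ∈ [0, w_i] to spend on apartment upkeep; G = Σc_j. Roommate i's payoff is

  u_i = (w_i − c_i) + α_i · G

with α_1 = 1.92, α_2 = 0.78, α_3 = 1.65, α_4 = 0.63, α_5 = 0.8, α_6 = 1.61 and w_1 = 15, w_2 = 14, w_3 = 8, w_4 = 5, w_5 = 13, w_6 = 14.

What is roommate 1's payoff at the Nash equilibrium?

71.04

∂u_i/∂c_i = α_i − 1, so roommate i contributes w_i if α_i > 1, else 0.
α_i > 1 for i ∈ {1, 3, 6}; NE contributions (15, 0, 8, 0, 0, 14), G = 37.
u_1 = (15 − 15) + 1.92·37 = 71.04.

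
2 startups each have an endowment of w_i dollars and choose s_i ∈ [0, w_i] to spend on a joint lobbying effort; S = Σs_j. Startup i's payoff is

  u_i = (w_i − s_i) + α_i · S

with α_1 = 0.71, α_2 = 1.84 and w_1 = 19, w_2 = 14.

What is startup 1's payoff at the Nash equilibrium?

28.94

∂u_i/∂s_i = α_i − 1, so startup i contributes w_i if α_i > 1, else 0.
α_i > 1 for i ∈ {2}; NE contributions (0, 14), S = 14.
u_1 = (19 − 0) + 0.71·14 = 28.94.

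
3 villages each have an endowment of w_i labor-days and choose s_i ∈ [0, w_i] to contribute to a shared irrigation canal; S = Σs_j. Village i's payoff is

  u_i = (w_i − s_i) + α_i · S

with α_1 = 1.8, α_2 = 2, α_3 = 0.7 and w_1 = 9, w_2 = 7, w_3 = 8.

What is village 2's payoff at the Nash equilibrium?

∂u_i/∂s_i = α_i − 1, so village i contributes w_i if α_i > 1, else 0.
α_i > 1 for i ∈ {1, 2}; NE contributions (9, 7, 0), S = 16.
u_2 = (7 − 7) + 2·16 = 32.

32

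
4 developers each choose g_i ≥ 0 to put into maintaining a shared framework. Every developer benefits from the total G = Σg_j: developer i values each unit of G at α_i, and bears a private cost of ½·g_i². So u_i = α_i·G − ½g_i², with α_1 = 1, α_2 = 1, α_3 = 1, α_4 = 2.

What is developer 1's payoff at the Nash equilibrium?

4.5

Developer i's FOC: ∂u_i/∂g_i = α_i − g_i = 0, so g_i* = α_i.
NE contributions = (1, 1, 1, 2); G = 5.
u_1 = α_1·G − ½·(g_1)² = 1·5 − ½·1² = 4.5.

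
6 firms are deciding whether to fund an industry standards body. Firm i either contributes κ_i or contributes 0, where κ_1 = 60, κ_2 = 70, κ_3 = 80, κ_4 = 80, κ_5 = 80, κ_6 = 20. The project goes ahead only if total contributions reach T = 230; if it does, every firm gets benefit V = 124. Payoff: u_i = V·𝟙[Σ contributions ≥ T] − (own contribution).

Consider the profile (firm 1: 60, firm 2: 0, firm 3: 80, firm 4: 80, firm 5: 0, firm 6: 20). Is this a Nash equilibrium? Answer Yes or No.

Total = 240 ≥ 230: provided.
Firm 1 (pledges 60, payoff 64): dropping to 0 → total 180, payoff 0. No gain.
Firm 2 (pledges 0, payoff 124): pledging 70 → total 310, payoff 54. No gain.
Firm 3 (pledges 80, payoff 44): dropping to 0 → total 160, payoff 0. No gain.
Firm 4 (pledges 80, payoff 44): dropping to 0 → total 160, payoff 0. No gain.
Firm 5 (pledges 0, payoff 124): pledging 80 → total 320, payoff 44. No gain.
Firm 6 (pledges 20, payoff 104): dropping to 0 → total 220, payoff 0. No gain.

Yes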